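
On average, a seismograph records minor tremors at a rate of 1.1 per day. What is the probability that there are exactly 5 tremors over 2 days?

0.0476

Over the interval, μ = 1.1 × 2 = 2.2 (2 days).
P(N = 5) = e^(−μ) μ^5/5! = e^(−2.2) · 2.2^5/120 ≈ 0.0476.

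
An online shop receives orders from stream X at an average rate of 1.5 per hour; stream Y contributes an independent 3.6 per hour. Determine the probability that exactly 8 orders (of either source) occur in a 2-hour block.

0.1080

Independent Poisson processes superpose: combined rate λ = 1.5 + 3.6 = 5.1 per hour.
Over the interval, μ = 5.1 × 2 = 10.2 (a 2-hour block = 2 hours).
P(N = 8) = e^(−10.2) · 10.2^8/8! ≈ 0.1080.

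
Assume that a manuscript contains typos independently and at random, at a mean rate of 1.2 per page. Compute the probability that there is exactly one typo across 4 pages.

0.0395

Over the interval, μ = 1.2 × 4 = 4.8 (4 pages).
P(N = 1) = e^(−μ) μ^1/1! = e^(−4.8) · 4.8^1/1 ≈ 0.0395.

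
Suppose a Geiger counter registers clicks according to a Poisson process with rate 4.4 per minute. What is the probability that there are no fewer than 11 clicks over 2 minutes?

0.2706

Over the interval, μ = 4.4 × 2 = 8.8 (2 minutes).
P(N ≥ 11) = 1 − P(N ≤ 10) = 1 − Σ_{j=0}^{10} e^(−μ) μ^j/j! ≈ 0.2706.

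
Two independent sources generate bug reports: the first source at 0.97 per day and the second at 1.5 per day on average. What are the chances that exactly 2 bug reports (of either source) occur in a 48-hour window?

0.0873

Independent Poisson processes superpose: combined rate λ = 0.97 + 1.5 = 2.47 per day.
Over the interval, μ = 2.47 × 2 = 4.94 (a 48-hour window = 2 days).
P(N = 2) = e^(−4.94) · 4.94^2/2! ≈ 0.0873.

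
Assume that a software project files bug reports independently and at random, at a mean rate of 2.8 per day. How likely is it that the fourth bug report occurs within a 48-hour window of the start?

0.8094

Over the interval, μ = 2.8 × 2 = 5.6 (a 48-hour window = 2 days).
The fourth arrival falls in the interval iff at least 4 events occur there: P(S_4 ≤ t) = P(N ≥ 4) = 1 − P(N ≤ 3) ≈ 0.8094.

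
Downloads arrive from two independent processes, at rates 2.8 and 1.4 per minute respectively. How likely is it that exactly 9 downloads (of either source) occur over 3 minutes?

0.0744

Independent Poisson processes superpose: combined rate λ = 2.8 + 1.4 = 4.2 per minute.
Over the interval, μ = 4.2 × 3 = 12.6 (3 minutes).
P(N = 9) = e^(−12.6) · 12.6^9/9! ≈ 0.0744.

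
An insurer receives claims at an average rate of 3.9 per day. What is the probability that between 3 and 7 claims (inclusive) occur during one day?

With mean μ = 3.9 per day,
P(3 ≤ N ≤ 7) = Σ_{j=3}^{7} e^(−3.9) · 3.9^j/j! ≈ 0.7015.

0.7015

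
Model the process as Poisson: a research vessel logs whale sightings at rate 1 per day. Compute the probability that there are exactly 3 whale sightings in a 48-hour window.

0.1804

Over the interval, μ = 1 × 2 = 2 (a 48-hour window = 2 days).
P(N = 3) = e^(−μ) μ^3/3! = e^(−2) · 2^3/6 ≈ 0.1804.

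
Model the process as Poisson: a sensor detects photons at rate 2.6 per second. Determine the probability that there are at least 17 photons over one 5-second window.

0.1645

Over the interval, μ = 2.6 × 5 = 13 (a 5-second window = 5 seconds).
P(N ≥ 17) = 1 − P(N ≤ 16) = 1 − Σ_{j=0}^{16} e^(−μ) μ^j/j! ≈ 0.1645.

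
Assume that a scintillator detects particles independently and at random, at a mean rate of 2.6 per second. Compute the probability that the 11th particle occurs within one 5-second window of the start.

0.7483

Over the interval, μ = 2.6 × 5 = 13 (a 5-second window = 5 seconds).
The 11th arrival falls in the interval iff at least 11 events occur there: P(S_11 ≤ t) = P(N ≥ 11) = 1 − P(N ≤ 10) ≈ 0.7483.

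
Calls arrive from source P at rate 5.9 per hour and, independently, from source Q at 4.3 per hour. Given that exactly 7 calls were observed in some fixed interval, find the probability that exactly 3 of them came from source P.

0.2139

Given the total, each event is independently from source P with probability p = λ_P/(λ_P+λ_Q) = 5.9/10.2 ≈ 0.5784.
So K ~ Binomial(7, 5.9/10.2): P(K = 3) = C(7,3) · (5.9/10.2)^3 · (4.3/10.2)^4 ≈ 0.2139.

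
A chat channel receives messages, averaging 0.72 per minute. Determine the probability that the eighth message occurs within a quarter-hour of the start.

0.8434

Over the interval, μ = 0.72 × 15 = 10.8 (a quarter-hour = 15 minutes).
The eighth arrival falls in the interval iff at least 8 events occur there: P(S_8 ≤ t) = P(N ≥ 8) = 1 − P(N ≤ 7) ≈ 0.8434.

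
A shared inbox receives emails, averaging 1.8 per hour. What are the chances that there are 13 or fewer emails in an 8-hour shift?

0.4227

Over the interval, μ = 1.8 × 8 = 14.4 (an 8-hour shift = 8 hours).
P(N ≤ 13) = Σ_{j=0}^{13} e^(−μ) μ^j/j! ≈ 0.4227.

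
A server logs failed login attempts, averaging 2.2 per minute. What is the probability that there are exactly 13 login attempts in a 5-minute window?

Over the interval, μ = 2.2 × 5 = 11 (a 5-minute window = 5 minutes).
P(N = 13) = e^(−μ) μ^13/13! = e^(−11) · 11^13/6227020800 ≈ 0.0926.

0.0926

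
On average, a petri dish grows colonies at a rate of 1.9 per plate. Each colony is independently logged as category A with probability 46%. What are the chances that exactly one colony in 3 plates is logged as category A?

0.1905

Thinning: the colonies that are logged as category A themselves form a Poisson process with rate 0.46 × 1.9 = 0.874 per plate.
Over the interval, μ = 0.874 × 3 = 2.622 (3 plates).
P(N = 1) = e^(−2.622) · 2.622^1/1! ≈ 0.1905.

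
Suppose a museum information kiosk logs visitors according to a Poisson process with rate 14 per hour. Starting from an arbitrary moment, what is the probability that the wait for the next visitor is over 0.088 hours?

0.2917

The wait for the next event is exponential with rate λ = 14 per hour.
P(T > 0.088) = e^(−λt) = e^(−14 × 0.088) = e^(−1.232) ≈ 0.2917.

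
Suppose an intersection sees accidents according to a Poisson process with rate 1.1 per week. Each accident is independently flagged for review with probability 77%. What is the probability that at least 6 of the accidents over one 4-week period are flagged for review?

Thinning: the accidents that are flagged for review themselves form a Poisson process with rate 0.77 × 1.1 = 0.847 per week.
Over the interval, μ = 0.847 × 4 = 3.388 (a 4-week period = 4 weeks).
P(N ≥ 6) = 1 − P(N ≤ 5) ≈ 0.1279.

0.1279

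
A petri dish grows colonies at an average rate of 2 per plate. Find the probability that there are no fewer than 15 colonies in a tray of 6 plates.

0.2280

Over the interval, μ = 2 × 6 = 12 (a tray of 6 plates = 6 plates).
P(N ≥ 15) = 1 − P(N ≤ 14) = 1 − Σ_{j=0}^{14} e^(−μ) μ^j/j! ≈ 0.2280.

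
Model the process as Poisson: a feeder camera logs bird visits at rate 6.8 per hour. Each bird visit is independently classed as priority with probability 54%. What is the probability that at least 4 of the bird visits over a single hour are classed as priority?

Thinning: the bird visits that are classed as priority themselves form a Poisson process with rate 0.54 × 6.8 = 3.672 per hour.
So μ = 3.672.
P(N ≥ 4) = 1 − P(N ≤ 3) ≈ 0.5000.

0.5000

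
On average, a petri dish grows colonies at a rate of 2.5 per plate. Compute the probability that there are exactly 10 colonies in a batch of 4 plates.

Over the interval, μ = 2.5 × 4 = 10 (a batch of 4 plates = 4 plates).
P(N = 10) = e^(−μ) μ^10/10! = e^(−10) · 10^10/3628800 ≈ 0.1251.

0.1251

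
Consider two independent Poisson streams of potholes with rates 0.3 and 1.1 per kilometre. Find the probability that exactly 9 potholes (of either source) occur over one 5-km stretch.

Independent Poisson processes superpose: combined rate λ = 0.3 + 1.1 = 1.4 per kilometre.
Over the interval, μ = 1.4 × 5 = 7 (a 5-km stretch = 5 kilometres).
P(N = 9) = e^(−7) · 7^9/9! ≈ 0.1014.

0.1014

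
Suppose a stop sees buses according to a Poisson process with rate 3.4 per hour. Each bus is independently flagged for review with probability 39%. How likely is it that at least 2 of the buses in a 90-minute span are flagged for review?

Thinning: the buses that are flagged for review themselves form a Poisson process with rate 0.39 × 3.4 = 1.326 per hour.
Over the interval, μ = 1.326 × 1.5 = 1.989 (a 90-minute span = 1.5 hours).
P(N ≥ 2) = 1 − P(N ≤ 1) ≈ 0.5910.

0.5910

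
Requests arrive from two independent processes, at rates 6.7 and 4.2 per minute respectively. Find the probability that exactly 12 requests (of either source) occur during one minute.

Independent Poisson processes superpose: combined rate λ = 6.7 + 4.2 = 10.9 per minute.
So μ = 10.9.
P(N = 12) = e^(−10.9) · 10.9^12/12! ≈ 0.1084.

0.1084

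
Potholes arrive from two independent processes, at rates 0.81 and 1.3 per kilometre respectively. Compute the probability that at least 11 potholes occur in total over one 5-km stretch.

Independent Poisson processes superpose: combined rate λ = 0.81 + 1.3 = 2.11 per kilometre.
Over the interval, μ = 2.11 × 5 = 10.55 (a 5-km stretch = 5 kilometres).
P(N ≥ 11) = 1 − P(N ≤ 10) ≈ 0.4854.

0.4854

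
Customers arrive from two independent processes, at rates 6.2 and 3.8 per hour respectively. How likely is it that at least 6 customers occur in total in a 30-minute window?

Independent Poisson processes superpose: combined rate λ = 6.2 + 3.8 = 10 per hour.
Over the interval, μ = 10 × 0.5 = 5 (a 30-minute window = 0.5 hours).
P(N ≥ 6) = 1 − P(N ≤ 5) ≈ 0.3840.

0.3840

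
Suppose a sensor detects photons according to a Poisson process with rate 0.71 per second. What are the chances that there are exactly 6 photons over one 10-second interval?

0.1468

Over the interval, μ = 0.71 × 10 = 7.1 (a 10-second interval = 10 seconds).
P(N = 6) = e^(−μ) μ^6/6! = e^(−7.1) · 7.1^6/720 ≈ 0.1468.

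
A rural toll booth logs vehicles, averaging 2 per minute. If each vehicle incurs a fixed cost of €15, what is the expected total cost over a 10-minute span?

€300

E[N] = 2 × 10 = 20 (a 10-minute span = 10 minutes); E[cost] = 20 × €15 = €300.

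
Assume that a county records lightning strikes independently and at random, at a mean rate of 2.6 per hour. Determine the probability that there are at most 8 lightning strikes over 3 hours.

0.6204

Over the interval, μ = 2.6 × 3 = 7.8 (3 hours).
P(N ≤ 8) = Σ_{j=0}^{8} e^(−μ) μ^j/j! ≈ 0.6204.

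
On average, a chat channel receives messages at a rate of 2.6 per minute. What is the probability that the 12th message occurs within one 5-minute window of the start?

0.6468

Over the interval, μ = 2.6 × 5 = 13 (a 5-minute window = 5 minutes).
The 12th arrival falls in the interval iff at least 12 events occur there: P(S_12 ≤ t) = P(N ≥ 12) = 1 − P(N ≤ 11) ≈ 0.6468.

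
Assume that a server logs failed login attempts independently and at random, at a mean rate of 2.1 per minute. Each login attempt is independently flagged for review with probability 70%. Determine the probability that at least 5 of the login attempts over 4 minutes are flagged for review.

0.6986

Thinning: the login attempts that are flagged for review themselves form a Poisson process with rate 0.7 × 2.1 = 1.47 per minute.
Over the interval, μ = 1.47 × 4 = 5.88 (4 minutes).
P(N ≥ 5) = 1 − P(N ≤ 4) ≈ 0.6986.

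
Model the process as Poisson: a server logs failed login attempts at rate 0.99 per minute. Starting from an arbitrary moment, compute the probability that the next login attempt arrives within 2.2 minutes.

Inter-arrival times are exponential with rate λ = 0.99 per minute.
P(T ≤ 2.2) = 1 − e^(−λt) = 1 − e^(−0.99 × 2.2) = 1 − e^(−2.178) ≈ 0.8867.

0.8867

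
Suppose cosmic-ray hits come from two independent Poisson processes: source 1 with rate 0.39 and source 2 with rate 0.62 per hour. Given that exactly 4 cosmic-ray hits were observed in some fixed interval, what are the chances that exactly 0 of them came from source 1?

Given the total, each event is independently from source 1 with probability p = λ_1/(λ_1+λ_2) = 0.39/1.01 ≈ 0.3861.
So K ~ Binomial(4, 0.39/1.01): P(K = 0) = C(4,0) · (0.39/1.01)^0 · (0.62/1.01)^4 ≈ 0.1420.

0.1420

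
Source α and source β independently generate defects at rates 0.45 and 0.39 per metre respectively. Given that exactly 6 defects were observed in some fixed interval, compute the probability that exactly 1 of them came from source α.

Given the total, each event is independently from source α with probability p = λ_α/(λ_α+λ_β) = 0.45/0.84 ≈ 0.5357.
So K ~ Binomial(6, 0.45/0.84): P(K = 1) = C(6,1) · (0.45/0.84)^1 · (0.39/0.84)^5 ≈ 0.0693.

0.0693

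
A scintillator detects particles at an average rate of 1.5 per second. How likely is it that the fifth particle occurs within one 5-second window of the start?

Over the interval, μ = 1.5 × 5 = 7.5 (a 5-second window = 5 seconds).
The fifth arrival falls in the interval iff at least 5 events occur there: P(S_5 ≤ t) = P(N ≥ 5) = 1 − P(N ≤ 4) ≈ 0.8679.

0.8679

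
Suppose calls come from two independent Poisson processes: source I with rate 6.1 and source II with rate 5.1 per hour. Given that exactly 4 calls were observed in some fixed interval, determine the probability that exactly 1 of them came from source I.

0.2057

Given the total, each event is independently from source I with probability p = λ_I/(λ_I+λ_II) = 6.1/11.2 ≈ 0.5446.
So K ~ Binomial(4, 6.1/11.2): P(K = 1) = C(4,1) · (6.1/11.2)^1 · (5.1/11.2)^3 ≈ 0.2057.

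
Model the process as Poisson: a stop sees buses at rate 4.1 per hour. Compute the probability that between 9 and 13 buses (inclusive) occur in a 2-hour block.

0.3949

Over the interval, μ = 4.1 × 2 = 8.2 (a 2-hour block = 2 hours).
P(9 ≤ N ≤ 13) = Σ_{j=9}^{13} e^(−8.2) · 8.2^j/j! ≈ 0.3949.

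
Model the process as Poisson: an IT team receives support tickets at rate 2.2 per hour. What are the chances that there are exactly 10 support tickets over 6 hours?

0.0819

Over the interval, μ = 2.2 × 6 = 13.2 (6 hours).
P(N = 10) = e^(−μ) μ^10/10! = e^(−13.2) · 13.2^10/3628800 ≈ 0.0819.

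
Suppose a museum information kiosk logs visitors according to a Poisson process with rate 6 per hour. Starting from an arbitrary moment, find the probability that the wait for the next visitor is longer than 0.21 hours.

0.2837

The wait for the next event is exponential with rate λ = 6 per hour.
P(T > 0.21) = e^(−λt) = e^(−6 × 0.21) = e^(−1.26) ≈ 0.2837.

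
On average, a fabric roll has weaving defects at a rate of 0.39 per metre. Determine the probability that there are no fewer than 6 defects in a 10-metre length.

Over the interval, μ = 0.39 × 10 = 3.9 (a 10-metre length = 10 metres).
P(N ≥ 6) = 1 − P(N ≤ 5) = 1 − Σ_{j=0}^{5} e^(−μ) μ^j/j! ≈ 0.1994.

0.1994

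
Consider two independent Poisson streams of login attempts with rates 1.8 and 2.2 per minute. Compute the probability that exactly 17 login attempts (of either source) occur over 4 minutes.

Independent Poisson processes superpose: combined rate λ = 1.8 + 2.2 = 4 per minute.
Over the interval, μ = 4 × 4 = 16 (4 minutes).
P(N = 17) = e^(−16) · 16^17/17! ≈ 0.0934.

0.0934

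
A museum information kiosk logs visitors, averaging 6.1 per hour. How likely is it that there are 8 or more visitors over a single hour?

With mean μ = 6.1 per hour,
P(N ≥ 8) = 1 − P(N ≤ 7) = 1 − Σ_{j=0}^{7} e^(−μ) μ^j/j! ≈ 0.2699.

0.2699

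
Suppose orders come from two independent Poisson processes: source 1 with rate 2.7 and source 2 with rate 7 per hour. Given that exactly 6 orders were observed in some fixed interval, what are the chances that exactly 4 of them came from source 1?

0.0469

Given the total, each event is independently from source 1 with probability p = λ_1/(λ_1+λ_2) = 2.7/9.7 ≈ 0.2784.
So K ~ Binomial(6, 2.7/9.7): P(K = 4) = C(6,4) · (2.7/9.7)^4 · (7/9.7)^2 ≈ 0.0469.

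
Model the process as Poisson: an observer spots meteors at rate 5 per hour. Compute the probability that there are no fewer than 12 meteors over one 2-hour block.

0.3032

Over the interval, μ = 5 × 2 = 10 (a 2-hour block = 2 hours).
P(N ≥ 12) = 1 − P(N ≤ 11) = 1 − Σ_{j=0}^{11} e^(−μ) μ^j/j! ≈ 0.3032.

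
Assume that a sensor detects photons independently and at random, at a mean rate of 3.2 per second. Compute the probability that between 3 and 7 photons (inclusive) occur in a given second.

With mean μ = 3.2 per second,
P(3 ≤ N ≤ 7) = Σ_{j=3}^{7} e^(−3.2) · 3.2^j/j! ≈ 0.6033.

0.6033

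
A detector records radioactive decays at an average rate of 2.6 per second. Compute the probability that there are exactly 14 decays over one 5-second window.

0.1021

Over the interval, μ = 2.6 × 5 = 13 (a 5-second window = 5 seconds).
P(N = 14) = e^(−μ) μ^14/14! = e^(−13) · 13^14/87178291200 ≈ 0.1021.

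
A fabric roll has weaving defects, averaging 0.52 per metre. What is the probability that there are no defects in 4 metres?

Over the interval, μ = 0.52 × 4 = 2.08 (4 metres).
P(N = 0) = e^(−μ) μ^0/0! = e^(−2.08) · 2.08^0/1 ≈ 0.1249.

0.1249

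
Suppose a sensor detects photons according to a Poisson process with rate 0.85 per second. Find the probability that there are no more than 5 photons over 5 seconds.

0.7449

Over the interval, μ = 0.85 × 5 = 4.25 (5 seconds).
P(N ≤ 5) = Σ_{j=0}^{5} e^(−μ) μ^j/j! ≈ 0.7449.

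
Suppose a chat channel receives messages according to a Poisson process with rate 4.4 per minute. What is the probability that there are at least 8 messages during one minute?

With mean μ = 4.4 per minute,
P(N ≥ 8) = 1 − P(N ≤ 7) = 1 − Σ_{j=0}^{7} e^(−μ) μ^j/j! ≈ 0.0786.

0.0786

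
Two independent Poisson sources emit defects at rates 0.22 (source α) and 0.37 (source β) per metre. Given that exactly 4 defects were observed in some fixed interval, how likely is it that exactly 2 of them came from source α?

Given the total, each event is independently from source α with probability p = λ_α/(λ_α+λ_β) = 0.22/0.59 ≈ 0.3729.
So K ~ Binomial(4, 0.22/0.59): P(K = 2) = C(4,2) · (0.22/0.59)^2 · (0.37/0.59)^2 ≈ 0.3281.

0.3281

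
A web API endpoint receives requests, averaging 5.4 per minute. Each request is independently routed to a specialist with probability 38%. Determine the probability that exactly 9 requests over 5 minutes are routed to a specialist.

0.1215

Thinning: the requests that are routed to a specialist themselves form a Poisson process with rate 0.38 × 5.4 = 2.052 per minute.
Over the interval, μ = 2.052 × 5 = 10.26 (5 minutes).
P(N = 9) = e^(−10.26) · 10.26^9/9! ≈ 0.1215.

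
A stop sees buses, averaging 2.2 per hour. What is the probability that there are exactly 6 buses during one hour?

With mean μ = 2.2 per hour,
P(N = 6) = e^(−μ) μ^6/6! = e^(−2.2) · 2.2^6/720 ≈ 0.0174.

0.0174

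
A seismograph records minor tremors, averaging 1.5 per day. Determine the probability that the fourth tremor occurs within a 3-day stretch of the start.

0.6577

Over the interval, μ = 1.5 × 3 = 4.5 (a 3-day stretch = 3 days).
The fourth arrival falls in the interval iff at least 4 events occur there: P(S_4 ≤ t) = P(N ≥ 4) = 1 − P(N ≤ 3) ≈ 0.6577.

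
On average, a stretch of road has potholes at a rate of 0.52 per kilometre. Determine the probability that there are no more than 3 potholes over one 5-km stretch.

0.7360

Over the interval, μ = 0.52 × 5 = 2.6 (a 5-km stretch = 5 kilometres).
P(N ≤ 3) = Σ_{j=0}^{3} e^(−μ) μ^j/j! ≈ 0.7360.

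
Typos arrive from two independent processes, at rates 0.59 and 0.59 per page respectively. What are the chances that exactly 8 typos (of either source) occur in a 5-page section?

0.0998

Independent Poisson processes superpose: combined rate λ = 0.59 + 0.59 = 1.18 per page.
Over the interval, μ = 1.18 × 5 = 5.9 (a 5-page section = 5 pages).
P(N = 8) = e^(−5.9) · 5.9^8/8! ≈ 0.0998.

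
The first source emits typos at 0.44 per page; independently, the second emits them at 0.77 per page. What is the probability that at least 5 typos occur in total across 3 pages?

Independent Poisson processes superpose: combined rate λ = 0.44 + 0.77 = 1.21 per page.
Over the interval, μ = 1.21 × 3 = 3.63 (3 pages).
P(N ≥ 5) = 1 − P(N ≤ 4) ≈ 0.2993.

0.2993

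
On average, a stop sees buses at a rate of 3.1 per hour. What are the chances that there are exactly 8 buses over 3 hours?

Over the interval, μ = 3.1 × 3 = 9.3 (3 hours).
P(N = 8) = e^(−μ) μ^8/8! = e^(−9.3) · 9.3^8/40320 ≈ 0.1269.

0.1269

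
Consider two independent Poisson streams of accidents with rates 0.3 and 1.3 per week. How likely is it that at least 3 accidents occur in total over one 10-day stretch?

0.4002

Independent Poisson processes superpose: combined rate λ = 0.3 + 1.3 = 1.6 per week.
Over the interval, μ = 1.6 × 10/7 ≈ 2.28571 (a 10-day stretch = 10/7 weeks).
P(N ≥ 3) = 1 − P(N ≤ 2) ≈ 0.4002.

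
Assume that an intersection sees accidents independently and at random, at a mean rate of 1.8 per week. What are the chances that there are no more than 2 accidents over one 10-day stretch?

0.5256

Over the interval, μ = 1.8 × 10/7 ≈ 2.57143 (a 10-day stretch = 10/7 weeks).
P(N ≤ 2) = Σ_{j=0}^{2} e^(−μ) μ^j/j! ≈ 0.5256.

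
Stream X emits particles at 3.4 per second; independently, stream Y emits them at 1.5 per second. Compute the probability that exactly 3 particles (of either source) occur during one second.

Independent Poisson processes superpose: combined rate λ = 3.4 + 1.5 = 4.9 per second.
So μ = 4.9.
P(N = 3) = e^(−4.9) · 4.9^3/3! ≈ 0.1460.

0.1460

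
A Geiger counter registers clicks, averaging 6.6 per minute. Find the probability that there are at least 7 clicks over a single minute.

0.4892

With mean μ = 6.6 per minute,
P(N ≥ 7) = 1 − P(N ≤ 6) = 1 − Σ_{j=0}^{6} e^(−μ) μ^j/j! ≈ 0.4892.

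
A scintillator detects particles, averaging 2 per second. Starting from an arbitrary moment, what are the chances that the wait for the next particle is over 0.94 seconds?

The wait for the next event is exponential with rate λ = 2 per second.
P(T > 0.94) = e^(−λt) = e^(−2 × 0.94) = e^(−1.88) ≈ 0.1526.

0.1526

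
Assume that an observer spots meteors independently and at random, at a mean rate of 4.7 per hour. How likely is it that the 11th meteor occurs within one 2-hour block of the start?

0.3424

Over the interval, μ = 4.7 × 2 = 9.4 (a 2-hour block = 2 hours).
The 11th arrival falls in the interval iff at least 11 events occur there: P(S_11 ≤ t) = P(N ≥ 11) = 1 − P(N ≤ 10) ≈ 0.3424.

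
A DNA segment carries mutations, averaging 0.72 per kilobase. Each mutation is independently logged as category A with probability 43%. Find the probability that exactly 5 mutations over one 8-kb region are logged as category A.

0.0653

Thinning: the mutations that are logged as category A themselves form a Poisson process with rate 0.43 × 0.72 = 0.3096 per kilobase.
Over the interval, μ = 0.3096 × 8 = 2.4768 (an 8-kb region = 8 kilobases).
P(N = 5) = e^(−2.4768) · 2.4768^5/5! ≈ 0.0653.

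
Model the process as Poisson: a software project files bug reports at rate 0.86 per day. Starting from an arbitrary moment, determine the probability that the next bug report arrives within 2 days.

Inter-arrival times are exponential with rate λ = 0.86 per day.
P(T ≤ 2) = 1 − e^(−λt) = 1 − e^(−0.86 × 2) = 1 − e^(−1.72) ≈ 0.8209.

0.8209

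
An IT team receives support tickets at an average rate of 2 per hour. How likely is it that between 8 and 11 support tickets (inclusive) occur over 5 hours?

0.4766

Over the interval, μ = 2 × 5 = 10 (5 hours).
P(8 ≤ N ≤ 11) = Σ_{j=8}^{11} e^(−10) · 10^j/j! ≈ 0.4766.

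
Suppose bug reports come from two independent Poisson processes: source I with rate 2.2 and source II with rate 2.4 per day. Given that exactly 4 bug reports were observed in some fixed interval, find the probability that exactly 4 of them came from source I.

0.0523

Given the total, each event is independently from source I with probability p = λ_I/(λ_I+λ_II) = 2.2/4.6 ≈ 0.4783.
So K ~ Binomial(4, 2.2/4.6): P(K = 4) = C(4,4) · (2.2/4.6)^4 · (2.4/4.6)^0 ≈ 0.0523.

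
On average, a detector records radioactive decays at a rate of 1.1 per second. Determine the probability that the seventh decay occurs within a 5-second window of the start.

0.3140

Over the interval, μ = 1.1 × 5 = 5.5 (a 5-second window = 5 seconds).
The seventh arrival falls in the interval iff at least 7 events occur there: P(S_7 ≤ t) = P(N ≥ 7) = 1 − P(N ≤ 6) ≈ 0.3140.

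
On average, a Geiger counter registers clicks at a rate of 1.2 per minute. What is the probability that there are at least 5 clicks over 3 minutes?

Over the interval, μ = 1.2 × 3 = 3.6 (3 minutes).
P(N ≥ 5) = 1 − P(N ≤ 4) = 1 − Σ_{j=0}^{4} e^(−μ) μ^j/j! ≈ 0.2936.

0.2936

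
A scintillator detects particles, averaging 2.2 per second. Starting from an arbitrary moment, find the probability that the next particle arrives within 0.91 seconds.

Inter-arrival times are exponential with rate λ = 2.2 per second.
P(T ≤ 0.91) = 1 − e^(−λt) = 1 − e^(−2.2 × 0.91) = 1 − e^(−2.002) ≈ 0.8649.

0.8649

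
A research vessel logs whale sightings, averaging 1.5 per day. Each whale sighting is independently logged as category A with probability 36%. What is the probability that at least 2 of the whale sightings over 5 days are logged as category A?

Thinning: the whale sightings that are logged as category A themselves form a Poisson process with rate 0.36 × 1.5 = 0.54 per day.
Over the interval, μ = 0.54 × 5 = 2.7 (5 days).
P(N ≥ 2) = 1 − P(N ≤ 1) ≈ 0.7513.

0.7513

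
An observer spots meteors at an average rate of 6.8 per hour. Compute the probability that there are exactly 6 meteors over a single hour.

0.1529

With mean μ = 6.8 per hour,
P(N = 6) = e^(−μ) μ^6/6! = e^(−6.8) · 6.8^6/720 ≈ 0.1529.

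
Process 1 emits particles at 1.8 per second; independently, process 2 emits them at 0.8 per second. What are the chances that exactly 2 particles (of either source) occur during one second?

Independent Poisson processes superpose: combined rate λ = 1.8 + 0.8 = 2.6 per second.
So μ = 2.6.
P(N = 2) = e^(−2.6) · 2.6^2/2! ≈ 0.2510.

0.2510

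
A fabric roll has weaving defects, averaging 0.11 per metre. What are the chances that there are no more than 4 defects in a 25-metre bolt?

0.8554

Over the interval, μ = 0.11 × 25 = 2.75 (a 25-metre bolt = 25 metres).
P(N ≤ 4) = Σ_{j=0}^{4} e^(−μ) μ^j/j! ≈ 0.8554.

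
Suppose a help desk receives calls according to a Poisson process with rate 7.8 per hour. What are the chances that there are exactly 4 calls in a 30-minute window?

Over the interval, μ = 7.8 × 0.5 = 3.9 (a 30-minute window = 0.5 hours).
P(N = 4) = e^(−μ) μ^4/4! = e^(−3.9) · 3.9^4/24 ≈ 0.1951.

0.1951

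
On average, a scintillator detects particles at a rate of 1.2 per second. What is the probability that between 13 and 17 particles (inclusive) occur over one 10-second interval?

0.3611

Over the interval, μ = 1.2 × 10 = 12 (a 10-second interval = 10 seconds).
P(13 ≤ N ≤ 17) = Σ_{j=13}^{17} e^(−12) · 12^j/j! ≈ 0.3611.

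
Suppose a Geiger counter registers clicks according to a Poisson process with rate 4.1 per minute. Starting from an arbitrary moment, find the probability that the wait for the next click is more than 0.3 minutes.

The wait for the next event is exponential with rate λ = 4.1 per minute.
P(T > 0.3) = e^(−λt) = e^(−4.1 × 0.3) = e^(−1.23) ≈ 0.2923.

0.2923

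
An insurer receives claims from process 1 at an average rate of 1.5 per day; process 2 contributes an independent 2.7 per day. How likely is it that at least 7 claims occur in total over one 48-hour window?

0.7330

Independent Poisson processes superpose: combined rate λ = 1.5 + 2.7 = 4.2 per day.
Over the interval, μ = 4.2 × 2 = 8.4 (a 48-hour window = 2 days).
P(N ≥ 7) = 1 − P(N ≤ 6) ≈ 0.7330.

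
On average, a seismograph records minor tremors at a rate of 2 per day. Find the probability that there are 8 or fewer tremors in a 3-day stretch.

0.8472

Over the interval, μ = 2 × 3 = 6 (a 3-day stretch = 3 days).
P(N ≤ 8) = Σ_{j=0}^{8} e^(−μ) μ^j/j! ≈ 0.8472.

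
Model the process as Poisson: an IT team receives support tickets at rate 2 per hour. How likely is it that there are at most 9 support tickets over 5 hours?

0.4579

Over the interval, μ = 2 × 5 = 10 (5 hours).
P(N ≤ 9) = Σ_{j=0}^{9} e^(−μ) μ^j/j! ≈ 0.4579.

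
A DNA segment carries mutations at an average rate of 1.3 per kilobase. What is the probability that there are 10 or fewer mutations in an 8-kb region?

Over the interval, μ = 1.3 × 8 = 10.4 (an 8-kb region = 8 kilobases).
P(N ≤ 10) = Σ_{j=0}^{10} e^(−μ) μ^j/j! ≈ 0.5331.

0.5331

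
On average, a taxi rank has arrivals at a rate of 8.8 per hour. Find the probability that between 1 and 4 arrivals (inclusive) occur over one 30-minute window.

0.5389

Over the interval, μ = 8.8 × 0.5 = 4.4 (a 30-minute window = 0.5 hours).
P(1 ≤ N ≤ 4) = Σ_{j=1}^{4} e^(−4.4) · 4.4^j/j! ≈ 0.5389.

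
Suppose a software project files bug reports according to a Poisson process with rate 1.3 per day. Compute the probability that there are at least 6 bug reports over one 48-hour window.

Over the interval, μ = 1.3 × 2 = 2.6 (a 48-hour window = 2 days).
P(N ≥ 6) = 1 − P(N ≤ 5) = 1 − Σ_{j=0}^{5} e^(−μ) μ^j/j! ≈ 0.0490.

0.0490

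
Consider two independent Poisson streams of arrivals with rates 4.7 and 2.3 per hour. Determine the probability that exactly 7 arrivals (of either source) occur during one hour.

0.1490

Independent Poisson processes superpose: combined rate λ = 4.7 + 2.3 = 7 per hour.
So μ = 7.
P(N = 7) = e^(−7) · 7^7/7! ≈ 0.1490.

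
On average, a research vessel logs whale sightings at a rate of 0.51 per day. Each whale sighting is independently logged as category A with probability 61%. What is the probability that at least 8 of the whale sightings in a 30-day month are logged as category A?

Thinning: the whale sightings that are logged as category A themselves form a Poisson process with rate 0.61 × 0.51 = 0.3111 per day.
Over the interval, μ = 0.3111 × 30 = 9.333 (a 30-day month = 30 days).
P(N ≥ 8) = 1 − P(N ≤ 7) ≈ 0.7136.

0.7136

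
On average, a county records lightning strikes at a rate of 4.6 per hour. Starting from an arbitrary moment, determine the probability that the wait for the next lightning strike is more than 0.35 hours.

The wait for the next event is exponential with rate λ = 4.6 per hour.
P(T > 0.35) = e^(−λt) = e^(−4.6 × 0.35) = e^(−1.61) ≈ 0.1999.

0.1999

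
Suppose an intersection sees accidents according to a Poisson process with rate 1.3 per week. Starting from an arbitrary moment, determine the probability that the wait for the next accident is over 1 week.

The wait for the next event is exponential with rate λ = 1.3 per week.
P(T > 1) = e^(−λt) = e^(−1.3 × 1) = e^(−1.3) ≈ 0.2725.

0.2725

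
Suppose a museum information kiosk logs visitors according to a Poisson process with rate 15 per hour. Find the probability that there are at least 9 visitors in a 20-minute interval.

0.0681

Over the interval, μ = 15 × 1/3 = 5 (a 20-minute interval = 1/3 hours).
P(N ≥ 9) = 1 − P(N ≤ 8) = 1 − Σ_{j=0}^{8} e^(−μ) μ^j/j! ≈ 0.0681.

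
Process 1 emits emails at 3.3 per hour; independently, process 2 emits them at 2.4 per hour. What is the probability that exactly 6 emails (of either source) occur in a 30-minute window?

Independent Poisson processes superpose: combined rate λ = 3.3 + 2.4 = 5.7 per hour.
Over the interval, μ = 5.7 × 0.5 = 2.85 (a 30-minute window = 0.5 hours).
P(N = 6) = e^(−2.85) · 2.85^6/6! ≈ 0.0431.

0.0431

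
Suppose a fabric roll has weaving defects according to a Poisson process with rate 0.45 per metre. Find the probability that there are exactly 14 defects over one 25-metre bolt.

0.0776

Over the interval, μ = 0.45 × 25 = 11.25 (a 25-metre bolt = 25 metres).
P(N = 14) = e^(−μ) μ^14/14! = e^(−11.25) · 11.25^14/87178291200 ≈ 0.0776.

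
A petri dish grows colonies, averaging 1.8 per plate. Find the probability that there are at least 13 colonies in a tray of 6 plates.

Over the interval, μ = 1.8 × 6 = 10.8 (a tray of 6 plates = 6 plates).
P(N ≥ 13) = 1 − P(N ≤ 12) = 1 − Σ_{j=0}^{12} e^(−μ) μ^j/j! ≈ 0.2896.

0.2896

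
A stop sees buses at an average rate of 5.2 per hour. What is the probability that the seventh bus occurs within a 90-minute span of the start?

0.6616

Over the interval, μ = 5.2 × 1.5 = 7.8 (a 90-minute span = 1.5 hours).
The seventh arrival falls in the interval iff at least 7 events occur there: P(S_7 ≤ t) = P(N ≥ 7) = 1 − P(N ≤ 6) ≈ 0.6616.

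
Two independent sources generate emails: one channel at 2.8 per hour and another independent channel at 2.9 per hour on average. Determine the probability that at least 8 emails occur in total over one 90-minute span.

0.6208

Independent Poisson processes superpose: combined rate λ = 2.8 + 2.9 = 5.7 per hour.
Over the interval, μ = 5.7 × 1.5 = 8.55 (a 90-minute span = 1.5 hours).
P(N ≥ 8) = 1 − P(N ≤ 7) ≈ 0.6208.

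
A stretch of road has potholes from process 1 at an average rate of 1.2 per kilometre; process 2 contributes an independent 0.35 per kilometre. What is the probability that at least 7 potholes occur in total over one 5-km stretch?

Independent Poisson processes superpose: combined rate λ = 1.2 + 0.35 = 1.55 per kilometre.
Over the interval, μ = 1.55 × 5 = 7.75 (a 5-km stretch = 5 kilometres).
P(N ≥ 7) = 1 − P(N ≤ 6) ≈ 0.6551.

0.6551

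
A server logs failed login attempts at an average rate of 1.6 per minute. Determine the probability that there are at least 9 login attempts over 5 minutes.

Over the interval, μ = 1.6 × 5 = 8 (5 minutes).
P(N ≥ 9) = 1 − P(N ≤ 8) = 1 − Σ_{j=0}^{8} e^(−μ) μ^j/j! ≈ 0.4075.

0.4075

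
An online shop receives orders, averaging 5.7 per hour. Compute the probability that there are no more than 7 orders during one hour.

0.7841

With mean μ = 5.7 per hour,
P(N ≤ 7) = Σ_{j=0}^{7} e^(−μ) μ^j/j! ≈ 0.7841.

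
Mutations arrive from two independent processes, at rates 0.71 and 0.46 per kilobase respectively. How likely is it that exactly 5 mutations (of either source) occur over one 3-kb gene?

Independent Poisson processes superpose: combined rate λ = 0.71 + 0.46 = 1.17 per kilobase.
Over the interval, μ = 1.17 × 3 = 3.51 (a 3-kb gene = 3 kilobases).
P(N = 5) = e^(−3.51) · 3.51^5/5! ≈ 0.1327.

0.1327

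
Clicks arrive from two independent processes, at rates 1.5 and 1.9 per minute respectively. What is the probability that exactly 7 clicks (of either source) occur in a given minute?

0.0348

Independent Poisson processes superpose: combined rate λ = 1.5 + 1.9 = 3.4 per minute.
So μ = 3.4.
P(N = 7) = e^(−3.4) · 3.4^7/7! ≈ 0.0348.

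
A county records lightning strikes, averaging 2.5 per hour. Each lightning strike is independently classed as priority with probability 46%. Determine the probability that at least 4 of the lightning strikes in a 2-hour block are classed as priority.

Thinning: the lightning strikes that are classed as priority themselves form a Poisson process with rate 0.46 × 2.5 = 1.15 per hour.
Over the interval, μ = 1.15 × 2 = 2.3 (a 2-hour block = 2 hours).
P(N ≥ 4) = 1 − P(N ≤ 3) ≈ 0.2007.

0.2007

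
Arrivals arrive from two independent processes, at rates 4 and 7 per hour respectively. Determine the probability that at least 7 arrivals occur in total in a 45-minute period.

Independent Poisson processes superpose: combined rate λ = 4 + 7 = 11 per hour.
Over the interval, μ = 11 × 0.75 = 8.25 (a 45-minute period = 0.75 hours).
P(N ≥ 7) = 1 − P(N ≤ 6) ≈ 0.7162.

0.7162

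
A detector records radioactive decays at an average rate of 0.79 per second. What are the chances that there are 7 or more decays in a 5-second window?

Over the interval, μ = 0.79 × 5 = 3.95 (a 5-second window = 5 seconds).
P(N ≥ 7) = 1 − P(N ≤ 6) = 1 − Σ_{j=0}^{6} e^(−μ) μ^j/j! ≈ 0.1055.

0.1055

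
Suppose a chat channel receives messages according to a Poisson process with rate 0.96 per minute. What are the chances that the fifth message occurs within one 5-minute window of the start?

Over the interval, μ = 0.96 × 5 = 4.8 (a 5-minute window = 5 minutes).
The fifth arrival falls in the interval iff at least 5 events occur there: P(S_5 ≤ t) = P(N ≥ 5) = 1 − P(N ≤ 4) ≈ 0.5237.

0.5237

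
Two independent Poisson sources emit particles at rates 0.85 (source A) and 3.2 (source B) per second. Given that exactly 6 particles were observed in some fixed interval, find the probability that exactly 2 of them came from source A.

Given the total, each event is independently from source A with probability p = λ_A/(λ_A+λ_B) = 0.85/4.05 ≈ 0.2099.
So K ~ Binomial(6, 0.85/4.05): P(K = 2) = C(6,2) · (0.85/4.05)^2 · (3.2/4.05)^4 ≈ 0.2575.

0.2575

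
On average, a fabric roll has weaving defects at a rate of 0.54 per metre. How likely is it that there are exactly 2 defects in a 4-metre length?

Over the interval, μ = 0.54 × 4 = 2.16 (a 4-metre length = 4 metres).
P(N = 2) = e^(−μ) μ^2/2! = e^(−2.16) · 2.16^2/2 ≈ 0.2690.

0.2690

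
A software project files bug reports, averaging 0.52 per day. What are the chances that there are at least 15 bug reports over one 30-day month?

0.5944

Over the interval, μ = 0.52 × 30 = 15.6 (a 30-day month = 30 days).
P(N ≥ 15) = 1 − P(N ≤ 14) = 1 − Σ_{j=0}^{14} e^(−μ) μ^j/j! ≈ 0.5944.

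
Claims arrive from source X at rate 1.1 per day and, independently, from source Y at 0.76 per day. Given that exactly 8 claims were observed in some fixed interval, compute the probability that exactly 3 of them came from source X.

0.1319

Given the total, each event is independently from source X with probability p = λ_X/(λ_X+λ_Y) = 1.1/1.86 ≈ 0.5914.
So K ~ Binomial(8, 1.1/1.86): P(K = 3) = C(8,3) · (1.1/1.86)^3 · (0.76/1.86)^5 ≈ 0.1319.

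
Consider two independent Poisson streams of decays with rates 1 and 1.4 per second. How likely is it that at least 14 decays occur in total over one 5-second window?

Independent Poisson processes superpose: combined rate λ = 1 + 1.4 = 2.4 per second.
Over the interval, μ = 2.4 × 5 = 12 (a 5-second window = 5 seconds).
P(N ≥ 14) = 1 − P(N ≤ 13) ≈ 0.3185.

0.3185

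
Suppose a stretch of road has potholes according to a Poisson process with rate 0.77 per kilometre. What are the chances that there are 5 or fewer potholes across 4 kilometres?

0.9078

Over the interval, μ = 0.77 × 4 = 3.08 (4 kilometres).
P(N ≤ 5) = Σ_{j=0}^{5} e^(−μ) μ^j/j! ≈ 0.9078.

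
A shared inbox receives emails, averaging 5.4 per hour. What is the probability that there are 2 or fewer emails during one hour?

0.0948

With mean μ = 5.4 per hour,
P(N ≤ 2) = Σ_{j=0}^{2} e^(−μ) μ^j/j! ≈ 0.0948.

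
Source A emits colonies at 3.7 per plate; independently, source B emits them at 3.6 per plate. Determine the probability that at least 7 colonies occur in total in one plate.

Independent Poisson processes superpose: combined rate λ = 3.7 + 3.6 = 7.3 per plate.
So μ = 7.3.
P(N ≥ 7) = 1 − P(N ≤ 6) ≈ 0.5940.

0.5940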